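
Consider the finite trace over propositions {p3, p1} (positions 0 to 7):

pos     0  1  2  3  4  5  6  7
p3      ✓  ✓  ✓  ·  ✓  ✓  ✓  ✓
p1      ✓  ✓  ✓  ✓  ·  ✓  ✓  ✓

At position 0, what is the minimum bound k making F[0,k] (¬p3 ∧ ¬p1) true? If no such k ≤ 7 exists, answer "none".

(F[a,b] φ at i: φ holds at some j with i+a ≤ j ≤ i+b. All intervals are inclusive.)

none

Scan j = 0,1,… for (¬p3 ∧ ¬p1):
  j=0: fails
  j=1: fails
  j=2: fails
  j=3: fails
  j=4: fails
  j=5: fails
  j=6: fails
  j=7: fails
No j in [0,7] satisfies it → none.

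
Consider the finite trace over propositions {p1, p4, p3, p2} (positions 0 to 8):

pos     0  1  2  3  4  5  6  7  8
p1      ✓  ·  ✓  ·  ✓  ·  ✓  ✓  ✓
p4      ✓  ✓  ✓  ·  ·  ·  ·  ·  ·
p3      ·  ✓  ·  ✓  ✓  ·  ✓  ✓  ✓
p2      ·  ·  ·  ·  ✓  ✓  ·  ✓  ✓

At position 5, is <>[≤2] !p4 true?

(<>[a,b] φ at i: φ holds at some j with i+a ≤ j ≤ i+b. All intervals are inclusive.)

True

Check !p4 at each j in [5,7]:
  j=5: true
  j=6: true
  j=7: true
Found at j=5 → formula holds.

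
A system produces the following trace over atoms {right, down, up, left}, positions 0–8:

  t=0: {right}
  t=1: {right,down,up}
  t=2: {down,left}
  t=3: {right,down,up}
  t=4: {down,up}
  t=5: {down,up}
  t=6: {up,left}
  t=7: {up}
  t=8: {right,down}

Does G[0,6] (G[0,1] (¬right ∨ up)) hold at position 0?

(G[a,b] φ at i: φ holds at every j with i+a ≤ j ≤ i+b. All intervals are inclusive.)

False

Check G[0,1] (¬right ∨ up) at every j in [0,6]:
  j=0: fails at 0
  j=1: holds on [1,2]
  j=2: holds on [2,3]
  j=3: holds on [3,4]
  j=4: holds on [4,5]
  j=5: holds on [5,6]
  j=6: holds on [6,7]
Fails at j=0 → formula fails.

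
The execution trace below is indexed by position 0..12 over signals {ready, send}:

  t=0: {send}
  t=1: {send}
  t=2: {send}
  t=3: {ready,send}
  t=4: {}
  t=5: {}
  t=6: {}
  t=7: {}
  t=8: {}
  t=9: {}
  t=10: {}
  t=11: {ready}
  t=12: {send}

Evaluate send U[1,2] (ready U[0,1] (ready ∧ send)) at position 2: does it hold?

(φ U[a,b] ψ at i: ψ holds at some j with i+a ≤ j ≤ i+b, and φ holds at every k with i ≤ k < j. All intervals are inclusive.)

True

Need some j in [3,4] with (ready U[0,1] (ready ∧ send)), and send at every k in [2,j-1].
  j=3: (ready U[0,1] (ready ∧ send)) holds; send holds at every k in [2,2] → satisfied.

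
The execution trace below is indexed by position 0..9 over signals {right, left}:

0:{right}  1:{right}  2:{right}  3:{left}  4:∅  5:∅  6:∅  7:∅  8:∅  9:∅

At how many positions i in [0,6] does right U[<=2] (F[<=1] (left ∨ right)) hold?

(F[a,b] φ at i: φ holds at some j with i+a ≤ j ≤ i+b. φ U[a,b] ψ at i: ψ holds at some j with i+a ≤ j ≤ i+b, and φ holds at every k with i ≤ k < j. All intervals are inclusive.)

Evaluate at each i in [0,6]:
  i=0: ✓ (rhs at j=0)
  i=1: ✓ (rhs at j=1)
  i=2: ✓ (rhs at j=2)
  i=3: ✓ (rhs at j=3)
  i=4: ✗ (no rhs in [4,6])
  i=5: ✗ (no rhs in [5,7])
  i=6: ✗ (no rhs in [6,8])
Positions where it holds: {0, 1, 2, 3} → 4.

4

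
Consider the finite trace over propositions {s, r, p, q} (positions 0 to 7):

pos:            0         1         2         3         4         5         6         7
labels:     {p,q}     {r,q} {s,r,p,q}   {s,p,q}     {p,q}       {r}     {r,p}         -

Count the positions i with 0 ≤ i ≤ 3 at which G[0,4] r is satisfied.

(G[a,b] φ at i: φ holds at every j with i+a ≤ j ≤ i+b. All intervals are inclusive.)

0

Evaluate at each i in [0,3]:
  i=0: ✗ (fails at j=0)
  i=1: ✗ (fails at j=3)
  i=2: ✗ (fails at j=3)
  i=3: ✗ (fails at j=3)
Positions where it holds: {} → 0.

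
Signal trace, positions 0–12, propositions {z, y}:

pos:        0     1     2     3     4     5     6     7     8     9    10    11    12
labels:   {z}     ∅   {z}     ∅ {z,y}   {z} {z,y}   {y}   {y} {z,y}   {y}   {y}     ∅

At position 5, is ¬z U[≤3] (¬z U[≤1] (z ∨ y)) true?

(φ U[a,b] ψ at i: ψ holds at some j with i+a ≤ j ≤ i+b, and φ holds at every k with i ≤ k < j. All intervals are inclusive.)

Need some j in [5,8] with (¬z U[≤1] (z ∨ y)), and ¬z at every k in [5,j-1].
  j=5: (¬z U[≤1] (z ∨ y)) holds; no prefix to check → satisfied.

True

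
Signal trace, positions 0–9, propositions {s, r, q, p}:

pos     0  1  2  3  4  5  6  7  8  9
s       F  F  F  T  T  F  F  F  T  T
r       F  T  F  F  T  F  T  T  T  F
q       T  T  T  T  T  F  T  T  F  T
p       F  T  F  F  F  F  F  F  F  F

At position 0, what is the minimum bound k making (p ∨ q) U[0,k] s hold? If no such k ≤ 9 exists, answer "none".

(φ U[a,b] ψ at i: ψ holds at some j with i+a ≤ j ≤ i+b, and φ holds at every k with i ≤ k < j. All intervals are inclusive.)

Need earliest j ≥ 0 with s, and (p ∨ q) at every k in [0,j-1].
  j=0: rhs fails.
  j=1: rhs fails.
  j=2: rhs fails.
  j=3: rhs holds; lhs holds on [0,2]. k = 3.

3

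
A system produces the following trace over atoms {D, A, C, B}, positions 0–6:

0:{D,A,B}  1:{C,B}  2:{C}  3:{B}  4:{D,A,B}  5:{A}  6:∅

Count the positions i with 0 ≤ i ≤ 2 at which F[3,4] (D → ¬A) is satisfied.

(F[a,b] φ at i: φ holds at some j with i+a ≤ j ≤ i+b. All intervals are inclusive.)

Evaluate at each i in [0,2]:
  i=0: ✓ (witness j=3)
  i=1: ✓ (witness j=5)
  i=2: ✓ (witness j=5)
Positions where it holds: {0, 1, 2} → 3.

3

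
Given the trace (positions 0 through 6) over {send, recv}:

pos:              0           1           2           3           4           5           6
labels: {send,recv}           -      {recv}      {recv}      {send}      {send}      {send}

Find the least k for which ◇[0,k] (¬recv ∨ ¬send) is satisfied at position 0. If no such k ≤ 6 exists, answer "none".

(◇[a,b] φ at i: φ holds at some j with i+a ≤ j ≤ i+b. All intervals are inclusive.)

Scan j = 0,1,… for (¬recv ∨ ¬send):
  j=0: fails
  j=1: holds
First hit at j=1, so smallest k = 1-0 = 1.

1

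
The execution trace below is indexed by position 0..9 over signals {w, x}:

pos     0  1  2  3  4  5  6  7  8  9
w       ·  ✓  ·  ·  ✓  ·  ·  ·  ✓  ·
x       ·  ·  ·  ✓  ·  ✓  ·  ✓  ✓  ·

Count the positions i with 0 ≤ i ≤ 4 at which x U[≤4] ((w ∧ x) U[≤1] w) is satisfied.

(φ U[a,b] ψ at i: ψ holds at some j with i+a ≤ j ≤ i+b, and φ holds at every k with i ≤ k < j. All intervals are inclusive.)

Evaluate at each i in [0,4]:
  i=0: ✗ (lhs fails at k=0 before rhs at j=1)
  i=1: ✓ (rhs at j=1)
  i=2: ✗ (lhs fails at k=2 before rhs at j=4)
  i=3: ✓ (rhs at j=4; lhs holds on [3,3])
  i=4: ✓ (rhs at j=4)
Positions where it holds: {1, 3, 4} → 3.

3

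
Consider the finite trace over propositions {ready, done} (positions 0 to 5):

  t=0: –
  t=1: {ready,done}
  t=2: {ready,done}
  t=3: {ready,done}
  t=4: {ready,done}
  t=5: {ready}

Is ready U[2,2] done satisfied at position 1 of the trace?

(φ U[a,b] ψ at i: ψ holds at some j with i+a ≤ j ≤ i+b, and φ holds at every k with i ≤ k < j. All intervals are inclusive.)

Holds

Need some j in [3,3] with done, and ready at every k in [1,j-1].
  j=3: done holds; ready holds at every k in [1,2] → satisfied.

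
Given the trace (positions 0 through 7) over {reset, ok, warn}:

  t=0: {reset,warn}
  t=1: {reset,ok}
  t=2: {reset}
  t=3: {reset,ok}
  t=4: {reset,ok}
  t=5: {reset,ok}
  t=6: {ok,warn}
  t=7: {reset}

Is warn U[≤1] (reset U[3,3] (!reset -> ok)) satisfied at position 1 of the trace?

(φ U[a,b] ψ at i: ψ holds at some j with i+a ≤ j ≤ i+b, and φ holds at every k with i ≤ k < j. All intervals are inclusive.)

Need some j in [1,2] with (reset U[3,3] (!reset -> ok)), and warn at every k in [1,j-1].
  j=1: (reset U[3,3] (!reset -> ok)) holds; no prefix to check → satisfied.

True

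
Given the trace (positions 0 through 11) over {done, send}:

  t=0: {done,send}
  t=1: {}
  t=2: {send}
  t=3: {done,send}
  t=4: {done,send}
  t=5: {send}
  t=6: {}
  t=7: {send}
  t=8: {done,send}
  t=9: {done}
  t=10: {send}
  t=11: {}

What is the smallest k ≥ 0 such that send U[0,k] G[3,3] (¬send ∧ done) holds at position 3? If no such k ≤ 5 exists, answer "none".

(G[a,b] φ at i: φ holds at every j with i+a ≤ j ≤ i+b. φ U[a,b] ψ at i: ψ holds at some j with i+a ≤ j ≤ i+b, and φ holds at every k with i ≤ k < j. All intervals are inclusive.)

3

Need earliest j ≥ 3 with G[3,3] (¬send ∧ done), and send at every k in [3,j-1].
  j=3: rhs fails.
  j=4: rhs fails.
  j=5: rhs fails.
  j=6: rhs holds; lhs holds on [3,5]. k = 3.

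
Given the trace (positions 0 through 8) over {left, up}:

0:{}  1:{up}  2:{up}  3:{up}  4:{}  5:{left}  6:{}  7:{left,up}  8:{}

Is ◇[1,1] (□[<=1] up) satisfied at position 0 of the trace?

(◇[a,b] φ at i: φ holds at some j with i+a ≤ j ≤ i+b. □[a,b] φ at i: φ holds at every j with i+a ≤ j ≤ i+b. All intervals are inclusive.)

Check □[<=1] up at each j in [1,1]:
  j=1: holds on [1,2]
Found at j=1 → formula holds.

True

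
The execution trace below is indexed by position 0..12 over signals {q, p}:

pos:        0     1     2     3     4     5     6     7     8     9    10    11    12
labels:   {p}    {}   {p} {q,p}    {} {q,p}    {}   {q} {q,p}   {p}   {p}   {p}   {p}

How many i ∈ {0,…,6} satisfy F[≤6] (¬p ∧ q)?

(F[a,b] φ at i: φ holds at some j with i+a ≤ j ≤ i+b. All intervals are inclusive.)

Evaluate at each i in [0,6]:
  i=0: ✗ (none in [0,6])
  i=1: ✓ (witness j=7)
  i=2: ✓ (witness j=7)
  i=3: ✓ (witness j=7)
  i=4: ✓ (witness j=7)
  i=5: ✓ (witness j=7)
  i=6: ✓ (witness j=7)
Positions where it holds: {1, 2, 3, 4, 5, 6} → 6.

6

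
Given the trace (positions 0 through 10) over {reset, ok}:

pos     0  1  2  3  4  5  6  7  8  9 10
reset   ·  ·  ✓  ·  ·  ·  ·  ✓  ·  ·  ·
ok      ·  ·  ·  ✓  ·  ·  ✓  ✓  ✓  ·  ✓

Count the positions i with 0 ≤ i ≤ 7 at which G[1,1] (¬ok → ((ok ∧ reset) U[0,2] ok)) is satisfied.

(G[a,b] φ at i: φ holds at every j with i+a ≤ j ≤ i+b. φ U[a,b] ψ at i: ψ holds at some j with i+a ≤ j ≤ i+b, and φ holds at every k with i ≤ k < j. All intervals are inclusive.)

Evaluate at each i in [0,7]:
  i=0: ✗ (fails at j=1)
  i=1: ✗ (fails at j=2)
  i=2: ✓ (all of [3,3])
  i=3: ✗ (fails at j=4)
  i=4: ✗ (fails at j=5)
  i=5: ✓ (all of [6,6])
  i=6: ✓ (all of [7,7])
  i=7: ✓ (all of [8,8])
Positions where it holds: {2, 5, 6, 7} → 4.

4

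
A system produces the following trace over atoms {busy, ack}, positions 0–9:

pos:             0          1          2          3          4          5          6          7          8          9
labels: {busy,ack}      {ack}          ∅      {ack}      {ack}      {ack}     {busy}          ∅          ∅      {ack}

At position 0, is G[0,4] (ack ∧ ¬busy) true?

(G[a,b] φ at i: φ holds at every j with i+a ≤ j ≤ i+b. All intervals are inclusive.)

Check (ack ∧ ¬busy) at every j in [0,4]:
  j=0: false
  j=1: true
  j=2: false
  j=3: true
  j=4: true
Fails at j=0 → formula fails.

False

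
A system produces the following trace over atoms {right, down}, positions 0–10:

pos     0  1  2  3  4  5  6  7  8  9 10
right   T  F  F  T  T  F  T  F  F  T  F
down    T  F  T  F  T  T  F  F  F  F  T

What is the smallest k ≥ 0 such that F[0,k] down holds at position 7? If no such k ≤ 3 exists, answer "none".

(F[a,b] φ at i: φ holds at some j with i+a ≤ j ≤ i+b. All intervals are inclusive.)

3

Scan j = 7,8,… for down:
  j=7: fails
  j=8: fails
  j=9: fails
  j=10: holds
First hit at j=10, so smallest k = 10-7 = 3.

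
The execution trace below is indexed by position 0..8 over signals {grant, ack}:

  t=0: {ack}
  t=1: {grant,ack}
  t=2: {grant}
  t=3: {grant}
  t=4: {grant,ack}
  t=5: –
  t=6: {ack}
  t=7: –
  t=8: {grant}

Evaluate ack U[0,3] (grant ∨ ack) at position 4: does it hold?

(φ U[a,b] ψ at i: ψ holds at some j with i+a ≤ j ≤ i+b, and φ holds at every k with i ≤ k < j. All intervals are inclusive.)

Yes

Need some j in [4,7] with (grant ∨ ack), and ack at every k in [4,j-1].
  j=4: (grant ∨ ack) holds; no prefix to check → satisfied.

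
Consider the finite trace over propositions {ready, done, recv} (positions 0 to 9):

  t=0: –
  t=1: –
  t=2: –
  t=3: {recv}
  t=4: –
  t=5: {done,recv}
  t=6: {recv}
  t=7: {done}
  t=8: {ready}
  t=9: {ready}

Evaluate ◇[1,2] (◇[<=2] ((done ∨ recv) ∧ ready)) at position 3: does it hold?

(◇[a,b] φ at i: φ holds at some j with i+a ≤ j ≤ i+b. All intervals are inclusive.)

Check ◇[<=2] ((done ∨ recv) ∧ ready) at each j in [4,5]:
  j=4: fails (none in [4,6])
  j=5: fails (none in [5,7])
No position in the window satisfies it → formula fails.

False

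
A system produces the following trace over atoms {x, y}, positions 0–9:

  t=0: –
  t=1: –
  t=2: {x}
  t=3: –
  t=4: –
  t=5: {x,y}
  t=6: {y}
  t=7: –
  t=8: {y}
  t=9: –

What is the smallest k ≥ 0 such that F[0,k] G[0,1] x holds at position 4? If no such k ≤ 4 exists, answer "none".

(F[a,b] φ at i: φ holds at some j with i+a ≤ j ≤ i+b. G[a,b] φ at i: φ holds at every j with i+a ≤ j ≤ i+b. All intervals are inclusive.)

none

Scan j = 4,5,… for G[0,1] x:
  j=4: fails
  j=5: fails
  j=6: fails
  j=7: fails
  j=8: fails
No j in [4,8] satisfies it → none.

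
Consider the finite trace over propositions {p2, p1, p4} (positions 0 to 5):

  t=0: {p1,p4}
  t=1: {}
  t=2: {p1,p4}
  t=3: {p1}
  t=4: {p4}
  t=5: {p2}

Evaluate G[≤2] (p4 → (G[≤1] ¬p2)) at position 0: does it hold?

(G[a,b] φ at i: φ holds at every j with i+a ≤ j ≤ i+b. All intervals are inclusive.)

Yes

Check (p4 → (G[≤1] ¬p2)) at every j in [0,2]:
  j=0: antecedent true; consequent holds on [0,1] → ✓
  j=1: antecedent false → ✓
  j=2: antecedent true; consequent holds on [2,3] → ✓
All positions satisfy it → formula holds.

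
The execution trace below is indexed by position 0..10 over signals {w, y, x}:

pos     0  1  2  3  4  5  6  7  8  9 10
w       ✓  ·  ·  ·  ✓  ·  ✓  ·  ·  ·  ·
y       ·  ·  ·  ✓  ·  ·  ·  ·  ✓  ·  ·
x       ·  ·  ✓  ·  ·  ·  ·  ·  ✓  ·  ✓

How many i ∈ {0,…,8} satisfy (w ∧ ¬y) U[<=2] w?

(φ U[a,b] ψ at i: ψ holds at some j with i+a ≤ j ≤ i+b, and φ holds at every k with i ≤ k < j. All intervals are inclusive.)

3

Evaluate at each i in [0,8]:
  i=0: ✓ (rhs at j=0)
  i=1: ✗ (no rhs in [1,3])
  i=2: ✗ (lhs fails at k=2 before rhs at j=4)
  i=3: ✗ (lhs fails at k=3 before rhs at j=4)
  i=4: ✓ (rhs at j=4)
  i=5: ✗ (lhs fails at k=5 before rhs at j=6)
  i=6: ✓ (rhs at j=6)
  i=7: ✗ (no rhs in [7,9])
  i=8: ✗ (no rhs in [8,10])
Positions where it holds: {0, 4, 6} → 3.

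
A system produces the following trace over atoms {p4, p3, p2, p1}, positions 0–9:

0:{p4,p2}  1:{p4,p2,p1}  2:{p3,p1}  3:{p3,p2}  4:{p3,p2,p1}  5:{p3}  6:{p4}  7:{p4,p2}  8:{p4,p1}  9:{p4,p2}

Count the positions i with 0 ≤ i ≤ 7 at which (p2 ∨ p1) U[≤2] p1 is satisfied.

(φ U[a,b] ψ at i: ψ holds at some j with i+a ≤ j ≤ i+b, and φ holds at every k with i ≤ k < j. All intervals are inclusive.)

Evaluate at each i in [0,7]:
  i=0: ✓ (rhs at j=1; lhs holds on [0,0])
  i=1: ✓ (rhs at j=1)
  i=2: ✓ (rhs at j=2)
  i=3: ✓ (rhs at j=4; lhs holds on [3,3])
  i=4: ✓ (rhs at j=4)
  i=5: ✗ (no rhs in [5,7])
  i=6: ✗ (lhs fails at k=6 before rhs at j=8)
  i=7: ✓ (rhs at j=8; lhs holds on [7,7])
Positions where it holds: {0, 1, 2, 3, 4, 7} → 6.

6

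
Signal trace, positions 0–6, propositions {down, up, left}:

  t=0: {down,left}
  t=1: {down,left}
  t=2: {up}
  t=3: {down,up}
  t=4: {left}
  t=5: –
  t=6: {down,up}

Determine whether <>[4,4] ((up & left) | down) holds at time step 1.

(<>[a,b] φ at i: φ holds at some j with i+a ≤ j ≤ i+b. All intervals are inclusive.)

No

Check ((up & left) | down) at each j in [5,5]:
  j=5: false
No position in the window satisfies it → formula fails.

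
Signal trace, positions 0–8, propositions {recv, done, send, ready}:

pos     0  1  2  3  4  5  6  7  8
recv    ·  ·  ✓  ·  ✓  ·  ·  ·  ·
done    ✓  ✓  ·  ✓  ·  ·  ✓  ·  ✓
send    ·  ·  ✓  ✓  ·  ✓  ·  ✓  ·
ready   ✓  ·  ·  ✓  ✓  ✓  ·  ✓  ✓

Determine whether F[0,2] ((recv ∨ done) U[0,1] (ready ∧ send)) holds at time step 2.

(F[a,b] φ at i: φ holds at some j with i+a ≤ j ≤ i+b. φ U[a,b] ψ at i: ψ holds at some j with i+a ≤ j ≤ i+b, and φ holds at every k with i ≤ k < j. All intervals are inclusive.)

Check ((recv ∨ done) U[0,1] (ready ∧ send)) at each j in [2,4]:
  j=2: holds
  j=3: holds
  j=4: holds
Found at j=2 → formula holds.

True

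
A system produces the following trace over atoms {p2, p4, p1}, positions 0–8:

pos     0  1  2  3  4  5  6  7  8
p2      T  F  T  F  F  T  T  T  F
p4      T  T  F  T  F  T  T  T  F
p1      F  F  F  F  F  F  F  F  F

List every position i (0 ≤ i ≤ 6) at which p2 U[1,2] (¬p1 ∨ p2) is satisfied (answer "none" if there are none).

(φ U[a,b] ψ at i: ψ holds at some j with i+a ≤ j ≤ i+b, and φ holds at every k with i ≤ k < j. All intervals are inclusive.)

Evaluate at each i in [0,6]:
  i=0: ✓ (rhs at j=1; lhs holds on [0,0])
  i=1: ✗ (lhs fails at k=1 before rhs at j=2)
  i=2: ✓ (rhs at j=3; lhs holds on [2,2])
  i=3: ✗ (lhs fails at k=3 before rhs at j=4)
  i=4: ✗ (lhs fails at k=4 before rhs at j=5)
  i=5: ✓ (rhs at j=6; lhs holds on [5,5])
  i=6: ✓ (rhs at j=7; lhs holds on [6,6])

0, 2, 5, 6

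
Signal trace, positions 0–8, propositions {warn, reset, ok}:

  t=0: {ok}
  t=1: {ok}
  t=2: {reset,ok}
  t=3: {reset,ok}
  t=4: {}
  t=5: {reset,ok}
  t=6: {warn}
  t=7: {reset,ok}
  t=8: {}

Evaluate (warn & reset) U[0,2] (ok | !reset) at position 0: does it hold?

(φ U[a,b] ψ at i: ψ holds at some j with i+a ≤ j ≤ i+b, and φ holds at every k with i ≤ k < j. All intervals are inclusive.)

Need some j in [0,2] with (ok | !reset), and (warn & reset) at every k in [0,j-1].
  j=0: (ok | !reset) holds; no prefix to check → satisfied.

Holds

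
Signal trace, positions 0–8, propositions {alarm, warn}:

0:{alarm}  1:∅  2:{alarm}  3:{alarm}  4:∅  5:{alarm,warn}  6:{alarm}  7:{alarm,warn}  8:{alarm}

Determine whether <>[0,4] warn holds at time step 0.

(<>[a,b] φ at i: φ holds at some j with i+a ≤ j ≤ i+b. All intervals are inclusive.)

False

Check warn at each j in [0,4]:
  j=0: false
  j=1: false
  j=2: false
  j=3: false
  j=4: false
No position in the window satisfies it → formula fails.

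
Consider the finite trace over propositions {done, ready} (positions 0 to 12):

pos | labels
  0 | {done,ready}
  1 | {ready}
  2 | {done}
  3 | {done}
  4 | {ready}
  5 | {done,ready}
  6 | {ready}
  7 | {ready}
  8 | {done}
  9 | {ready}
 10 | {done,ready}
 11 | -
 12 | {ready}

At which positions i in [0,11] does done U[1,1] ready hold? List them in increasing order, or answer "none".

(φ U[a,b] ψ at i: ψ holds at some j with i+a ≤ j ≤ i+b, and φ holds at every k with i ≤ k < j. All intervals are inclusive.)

0, 3, 5, 8

Evaluate at each i in [0,11]:
  i=0: ✓ (rhs at j=1; lhs holds on [0,0])
  i=1: ✗ (no rhs in [2,2])
  i=2: ✗ (no rhs in [3,3])
  i=3: ✓ (rhs at j=4; lhs holds on [3,3])
  i=4: ✗ (lhs fails at k=4 before rhs at j=5)
  i=5: ✓ (rhs at j=6; lhs holds on [5,5])
  i=6: ✗ (lhs fails at k=6 before rhs at j=7)
  i=7: ✗ (no rhs in [8,8])
  i=8: ✓ (rhs at j=9; lhs holds on [8,8])
  i=9: ✗ (lhs fails at k=9 before rhs at j=10)
  i=10: ✗ (no rhs in [11,11])
  i=11: ✗ (lhs fails at k=11 before rhs at j=12)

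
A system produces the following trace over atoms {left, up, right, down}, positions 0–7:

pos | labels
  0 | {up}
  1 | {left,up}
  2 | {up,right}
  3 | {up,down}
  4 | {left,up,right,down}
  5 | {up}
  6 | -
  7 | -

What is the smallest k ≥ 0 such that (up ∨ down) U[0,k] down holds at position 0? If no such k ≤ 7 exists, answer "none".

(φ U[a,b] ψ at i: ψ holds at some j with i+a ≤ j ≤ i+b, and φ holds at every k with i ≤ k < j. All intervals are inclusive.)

3

Need earliest j ≥ 0 with down, and (up ∨ down) at every k in [0,j-1].
  j=0: rhs fails.
  j=1: rhs fails.
  j=2: rhs fails.
  j=3: rhs holds; lhs holds on [0,2]. k = 3.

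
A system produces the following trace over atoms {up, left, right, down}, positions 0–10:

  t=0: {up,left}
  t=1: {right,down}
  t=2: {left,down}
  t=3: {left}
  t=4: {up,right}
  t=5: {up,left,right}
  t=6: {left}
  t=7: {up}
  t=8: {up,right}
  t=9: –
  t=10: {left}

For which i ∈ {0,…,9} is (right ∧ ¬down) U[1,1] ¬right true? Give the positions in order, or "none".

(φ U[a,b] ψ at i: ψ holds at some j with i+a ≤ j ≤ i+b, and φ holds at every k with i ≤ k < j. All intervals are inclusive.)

5, 8

Evaluate at each i in [0,9]:
  i=0: ✗ (no rhs in [1,1])
  i=1: ✗ (lhs fails at k=1 before rhs at j=2)
  i=2: ✗ (lhs fails at k=2 before rhs at j=3)
  i=3: ✗ (no rhs in [4,4])
  i=4: ✗ (no rhs in [5,5])
  i=5: ✓ (rhs at j=6; lhs holds on [5,5])
  i=6: ✗ (lhs fails at k=6 before rhs at j=7)
  i=7: ✗ (no rhs in [8,8])
  i=8: ✓ (rhs at j=9; lhs holds on [8,8])
  i=9: ✗ (lhs fails at k=9 before rhs at j=10)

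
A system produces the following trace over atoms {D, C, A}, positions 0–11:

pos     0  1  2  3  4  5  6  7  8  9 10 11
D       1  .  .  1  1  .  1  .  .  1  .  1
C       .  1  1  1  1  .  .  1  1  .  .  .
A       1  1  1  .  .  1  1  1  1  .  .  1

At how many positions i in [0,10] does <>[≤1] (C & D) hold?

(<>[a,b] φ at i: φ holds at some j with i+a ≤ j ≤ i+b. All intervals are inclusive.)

Evaluate at each i in [0,10]:
  i=0: ✗ (none in [0,1])
  i=1: ✗ (none in [1,2])
  i=2: ✓ (witness j=3)
  i=3: ✓ (witness j=3)
  i=4: ✓ (witness j=4)
  i=5: ✗ (none in [5,6])
  i=6: ✗ (none in [6,7])
  i=7: ✗ (none in [7,8])
  i=8: ✗ (none in [8,9])
  i=9: ✗ (none in [9,10])
  i=10: ✗ (none in [10,11])
Positions where it holds: {2, 3, 4} → 3.

3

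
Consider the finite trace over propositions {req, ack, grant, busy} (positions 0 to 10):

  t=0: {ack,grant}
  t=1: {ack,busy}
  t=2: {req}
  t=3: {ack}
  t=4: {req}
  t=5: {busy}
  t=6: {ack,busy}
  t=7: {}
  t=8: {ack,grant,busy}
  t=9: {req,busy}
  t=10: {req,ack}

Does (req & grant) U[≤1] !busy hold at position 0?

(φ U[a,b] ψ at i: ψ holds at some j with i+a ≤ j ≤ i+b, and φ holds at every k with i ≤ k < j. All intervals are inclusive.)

Holds

Need some j in [0,1] with !busy, and (req & grant) at every k in [0,j-1].
  j=0: !busy holds; no prefix to check → satisfied.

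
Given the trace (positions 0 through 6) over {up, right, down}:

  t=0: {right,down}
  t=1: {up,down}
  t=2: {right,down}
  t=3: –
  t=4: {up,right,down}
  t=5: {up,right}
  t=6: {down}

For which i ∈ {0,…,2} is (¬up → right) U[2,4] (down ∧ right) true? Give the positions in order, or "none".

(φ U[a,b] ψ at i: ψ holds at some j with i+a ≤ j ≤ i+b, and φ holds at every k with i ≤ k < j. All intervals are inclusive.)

0

Evaluate at each i in [0,2]:
  i=0: ✓ (rhs at j=2; lhs holds on [0,1])
  i=1: ✗ (lhs fails at k=3 before rhs at j=4)
  i=2: ✗ (lhs fails at k=3 before rhs at j=4)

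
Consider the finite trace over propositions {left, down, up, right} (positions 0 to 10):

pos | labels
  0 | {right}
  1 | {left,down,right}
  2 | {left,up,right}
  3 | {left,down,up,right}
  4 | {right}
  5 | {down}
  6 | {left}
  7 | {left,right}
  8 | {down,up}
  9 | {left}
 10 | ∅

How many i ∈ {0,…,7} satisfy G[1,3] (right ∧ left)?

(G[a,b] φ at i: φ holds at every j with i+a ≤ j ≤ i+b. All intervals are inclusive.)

Evaluate at each i in [0,7]:
  i=0: ✓ (all of [1,3])
  i=1: ✗ (fails at j=4)
  i=2: ✗ (fails at j=4)
  i=3: ✗ (fails at j=4)
  i=4: ✗ (fails at j=5)
  i=5: ✗ (fails at j=6)
  i=6: ✗ (fails at j=8)
  i=7: ✗ (fails at j=8)
Positions where it holds: {0} → 1.

1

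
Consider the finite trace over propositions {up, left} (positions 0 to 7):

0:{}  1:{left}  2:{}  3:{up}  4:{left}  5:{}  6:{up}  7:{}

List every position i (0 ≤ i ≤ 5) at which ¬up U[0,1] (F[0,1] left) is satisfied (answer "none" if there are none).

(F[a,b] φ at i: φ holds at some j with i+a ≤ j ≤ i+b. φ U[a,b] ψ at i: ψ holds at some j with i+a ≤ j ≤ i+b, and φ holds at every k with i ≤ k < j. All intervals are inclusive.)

Evaluate at each i in [0,5]:
  i=0: ✓ (rhs at j=0)
  i=1: ✓ (rhs at j=1)
  i=2: ✓ (rhs at j=3; lhs holds on [2,2])
  i=3: ✓ (rhs at j=3)
  i=4: ✓ (rhs at j=4)
  i=5: ✗ (no rhs in [5,6])

0, 1, 2, 3, 4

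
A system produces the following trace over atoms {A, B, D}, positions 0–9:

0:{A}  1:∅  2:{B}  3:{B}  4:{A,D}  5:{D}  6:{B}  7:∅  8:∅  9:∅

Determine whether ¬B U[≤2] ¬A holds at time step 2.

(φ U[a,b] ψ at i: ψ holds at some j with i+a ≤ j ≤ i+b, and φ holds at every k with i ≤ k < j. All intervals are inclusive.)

True

Need some j in [2,4] with ¬A, and ¬B at every k in [2,j-1].
  j=2: ¬A holds; no prefix to check → satisfied.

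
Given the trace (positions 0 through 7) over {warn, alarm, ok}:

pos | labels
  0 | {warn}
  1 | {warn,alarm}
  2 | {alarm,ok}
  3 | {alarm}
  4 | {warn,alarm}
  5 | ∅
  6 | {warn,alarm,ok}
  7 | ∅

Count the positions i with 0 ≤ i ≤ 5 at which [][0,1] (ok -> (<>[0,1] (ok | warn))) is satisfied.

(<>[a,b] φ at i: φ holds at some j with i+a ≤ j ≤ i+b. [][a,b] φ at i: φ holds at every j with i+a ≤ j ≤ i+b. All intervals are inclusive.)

Evaluate at each i in [0,5]:
  i=0: ✓ (all of [0,1])
  i=1: ✓ (all of [1,2])
  i=2: ✓ (all of [2,3])
  i=3: ✓ (all of [3,4])
  i=4: ✓ (all of [4,5])
  i=5: ✓ (all of [5,6])
Positions where it holds: {0, 1, 2, 3, 4, 5} → 6.

6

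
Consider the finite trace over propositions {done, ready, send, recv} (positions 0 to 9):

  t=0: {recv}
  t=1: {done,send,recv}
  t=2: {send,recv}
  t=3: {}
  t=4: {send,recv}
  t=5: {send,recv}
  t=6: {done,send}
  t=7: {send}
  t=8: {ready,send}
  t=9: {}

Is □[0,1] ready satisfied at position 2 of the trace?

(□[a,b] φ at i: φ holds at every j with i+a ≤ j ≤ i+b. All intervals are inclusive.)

No

Check ready at every j in [2,3]:
  j=2: false
  j=3: false
Fails at j=2 → formula fails.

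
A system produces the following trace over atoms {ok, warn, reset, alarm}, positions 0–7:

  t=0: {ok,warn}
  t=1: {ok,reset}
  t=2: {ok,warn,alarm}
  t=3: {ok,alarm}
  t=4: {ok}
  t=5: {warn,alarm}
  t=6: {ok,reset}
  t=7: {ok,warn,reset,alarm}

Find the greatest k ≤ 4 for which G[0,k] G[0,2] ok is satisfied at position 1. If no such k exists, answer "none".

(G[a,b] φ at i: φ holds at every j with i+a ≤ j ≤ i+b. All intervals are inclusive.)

1

G[0,2] ok must hold from j=1 onward; find where it first fails.
  j=1: holds
  j=2: holds
  j=3: fails
Holds on [1,2], so largest k = 1.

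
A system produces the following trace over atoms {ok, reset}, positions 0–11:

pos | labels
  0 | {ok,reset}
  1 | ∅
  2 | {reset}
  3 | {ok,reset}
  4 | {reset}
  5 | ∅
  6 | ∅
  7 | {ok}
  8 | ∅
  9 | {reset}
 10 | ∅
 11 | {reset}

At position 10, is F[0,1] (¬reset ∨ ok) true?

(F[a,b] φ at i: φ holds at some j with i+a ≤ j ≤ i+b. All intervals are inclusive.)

Check (¬reset ∨ ok) at each j in [10,11]:
  j=10: true
  j=11: false
Found at j=10 → formula holds.

Holds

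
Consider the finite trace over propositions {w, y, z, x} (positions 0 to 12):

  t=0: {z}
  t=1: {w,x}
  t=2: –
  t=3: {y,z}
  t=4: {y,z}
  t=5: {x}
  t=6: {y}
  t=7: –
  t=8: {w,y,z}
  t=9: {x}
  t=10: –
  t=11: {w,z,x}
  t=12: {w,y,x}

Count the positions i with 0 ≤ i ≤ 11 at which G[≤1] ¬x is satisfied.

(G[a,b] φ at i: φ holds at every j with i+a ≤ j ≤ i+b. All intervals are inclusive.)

4

Evaluate at each i in [0,11]:
  i=0: ✗ (fails at j=1)
  i=1: ✗ (fails at j=1)
  i=2: ✓ (all of [2,3])
  i=3: ✓ (all of [3,4])
  i=4: ✗ (fails at j=5)
  i=5: ✗ (fails at j=5)
  i=6: ✓ (all of [6,7])
  i=7: ✓ (all of [7,8])
  i=8: ✗ (fails at j=9)
  i=9: ✗ (fails at j=9)
  i=10: ✗ (fails at j=11)
  i=11: ✗ (fails at j=11)
Positions where it holds: {2, 3, 6, 7} → 4.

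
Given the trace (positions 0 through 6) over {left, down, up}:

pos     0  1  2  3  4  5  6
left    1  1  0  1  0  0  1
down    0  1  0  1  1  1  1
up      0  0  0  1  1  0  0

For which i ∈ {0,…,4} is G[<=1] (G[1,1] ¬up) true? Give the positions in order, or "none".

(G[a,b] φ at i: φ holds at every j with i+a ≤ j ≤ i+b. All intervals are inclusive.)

0, 4

Evaluate at each i in [0,4]:
  i=0: ✓ (all of [0,1])
  i=1: ✗ (fails at j=2)
  i=2: ✗ (fails at j=2)
  i=3: ✗ (fails at j=3)
  i=4: ✓ (all of [4,5])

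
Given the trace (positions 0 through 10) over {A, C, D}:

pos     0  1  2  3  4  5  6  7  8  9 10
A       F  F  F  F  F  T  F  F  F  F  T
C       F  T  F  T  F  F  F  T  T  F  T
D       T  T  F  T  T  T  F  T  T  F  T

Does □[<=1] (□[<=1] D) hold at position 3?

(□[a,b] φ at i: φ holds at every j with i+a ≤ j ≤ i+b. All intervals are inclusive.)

Check □[<=1] D at every j in [3,4]:
  j=3: holds on [3,4]
  j=4: holds on [4,5]
All positions satisfy it → formula holds.

Holds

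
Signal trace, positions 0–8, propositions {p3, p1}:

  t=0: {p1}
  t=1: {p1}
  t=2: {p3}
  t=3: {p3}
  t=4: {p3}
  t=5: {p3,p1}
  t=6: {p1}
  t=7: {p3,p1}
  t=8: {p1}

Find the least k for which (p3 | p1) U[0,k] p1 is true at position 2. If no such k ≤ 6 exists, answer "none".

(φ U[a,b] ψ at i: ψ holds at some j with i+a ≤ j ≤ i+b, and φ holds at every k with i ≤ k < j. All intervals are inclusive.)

3

Need earliest j ≥ 2 with p1, and (p3 | p1) at every k in [2,j-1].
  j=2: rhs fails.
  j=3: rhs fails.
  j=4: rhs fails.
  j=5: rhs holds; lhs holds on [2,4]. k = 3.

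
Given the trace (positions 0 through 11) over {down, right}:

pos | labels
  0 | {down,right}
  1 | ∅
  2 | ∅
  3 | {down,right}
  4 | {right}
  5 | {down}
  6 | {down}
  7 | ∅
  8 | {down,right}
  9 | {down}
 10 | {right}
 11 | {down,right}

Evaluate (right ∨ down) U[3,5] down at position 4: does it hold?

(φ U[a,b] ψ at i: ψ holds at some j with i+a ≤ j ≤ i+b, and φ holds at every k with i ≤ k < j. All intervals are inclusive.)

Need some j in [7,9] with down, and (right ∨ down) at every k in [4,j-1].
  j=7: down false.
  j=8: down holds, but (right ∨ down) fails at k=7 → not this j.
  j=9: down holds, but (right ∨ down) fails at k=7 → not this j.
No j in the window works → until fails.

Does not hold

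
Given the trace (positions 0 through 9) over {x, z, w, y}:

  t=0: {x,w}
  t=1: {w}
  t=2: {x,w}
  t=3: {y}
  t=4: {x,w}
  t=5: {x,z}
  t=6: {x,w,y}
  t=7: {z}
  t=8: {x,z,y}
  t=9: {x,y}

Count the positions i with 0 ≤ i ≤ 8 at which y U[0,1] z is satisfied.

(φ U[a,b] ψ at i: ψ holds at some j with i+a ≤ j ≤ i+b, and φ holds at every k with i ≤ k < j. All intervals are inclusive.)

4

Evaluate at each i in [0,8]:
  i=0: ✗ (no rhs in [0,1])
  i=1: ✗ (no rhs in [1,2])
  i=2: ✗ (no rhs in [2,3])
  i=3: ✗ (no rhs in [3,4])
  i=4: ✗ (lhs fails at k=4 before rhs at j=5)
  i=5: ✓ (rhs at j=5)
  i=6: ✓ (rhs at j=7; lhs holds on [6,6])
  i=7: ✓ (rhs at j=7)
  i=8: ✓ (rhs at j=8)
Positions where it holds: {5, 6, 7, 8} → 4.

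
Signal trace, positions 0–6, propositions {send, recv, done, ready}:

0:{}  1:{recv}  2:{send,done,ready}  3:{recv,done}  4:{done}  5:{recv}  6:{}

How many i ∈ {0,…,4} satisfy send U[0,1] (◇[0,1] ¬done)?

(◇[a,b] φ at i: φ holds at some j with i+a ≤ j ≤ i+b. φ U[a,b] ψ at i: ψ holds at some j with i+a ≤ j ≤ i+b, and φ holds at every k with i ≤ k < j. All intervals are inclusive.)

3

Evaluate at each i in [0,4]:
  i=0: ✓ (rhs at j=0)
  i=1: ✓ (rhs at j=1)
  i=2: ✗ (no rhs in [2,3])
  i=3: ✗ (lhs fails at k=3 before rhs at j=4)
  i=4: ✓ (rhs at j=4)
Positions where it holds: {0, 1, 4} → 3.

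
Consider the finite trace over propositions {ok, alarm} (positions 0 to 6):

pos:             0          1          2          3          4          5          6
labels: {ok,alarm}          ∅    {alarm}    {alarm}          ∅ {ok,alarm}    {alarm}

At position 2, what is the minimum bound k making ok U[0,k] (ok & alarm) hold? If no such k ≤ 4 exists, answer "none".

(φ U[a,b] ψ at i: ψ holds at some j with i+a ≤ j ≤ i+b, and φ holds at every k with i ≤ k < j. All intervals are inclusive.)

none

Need earliest j ≥ 2 with (ok & alarm), and ok at every k in [2,j-1].
  j=2: rhs fails.
  j=3: rhs fails.
  j=4: rhs fails.
  j=5: rhs holds but lhs fails at k=2.
  j=6: rhs fails.
No witness within the range → none.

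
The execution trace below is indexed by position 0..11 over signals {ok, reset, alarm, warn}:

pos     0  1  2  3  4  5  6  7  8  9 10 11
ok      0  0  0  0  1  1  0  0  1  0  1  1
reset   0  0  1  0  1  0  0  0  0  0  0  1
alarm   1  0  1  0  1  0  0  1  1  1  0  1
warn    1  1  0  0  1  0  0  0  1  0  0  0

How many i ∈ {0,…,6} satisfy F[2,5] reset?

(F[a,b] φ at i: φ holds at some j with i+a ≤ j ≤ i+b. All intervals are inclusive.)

4

Evaluate at each i in [0,6]:
  i=0: ✓ (witness j=2)
  i=1: ✓ (witness j=4)
  i=2: ✓ (witness j=4)
  i=3: ✗ (none in [5,8])
  i=4: ✗ (none in [6,9])
  i=5: ✗ (none in [7,10])
  i=6: ✓ (witness j=11)
Positions where it holds: {0, 1, 2, 6} → 4.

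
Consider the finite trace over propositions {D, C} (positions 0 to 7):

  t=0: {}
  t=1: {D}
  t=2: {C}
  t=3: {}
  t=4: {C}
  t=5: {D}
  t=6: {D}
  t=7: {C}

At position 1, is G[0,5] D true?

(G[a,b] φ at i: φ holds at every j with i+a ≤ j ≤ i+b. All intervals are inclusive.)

Check D at every j in [1,6]:
  j=1: true
  j=2: false
  j=3: false
  j=4: false
  j=5: true
  j=6: true
Fails at j=2 → formula fails.

No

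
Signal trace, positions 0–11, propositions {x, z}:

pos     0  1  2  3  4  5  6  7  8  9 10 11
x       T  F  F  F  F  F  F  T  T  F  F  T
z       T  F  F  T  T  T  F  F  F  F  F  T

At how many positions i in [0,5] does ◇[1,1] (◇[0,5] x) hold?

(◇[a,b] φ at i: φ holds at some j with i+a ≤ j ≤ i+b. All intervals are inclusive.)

Evaluate at each i in [0,5]:
  i=0: ✗ (none in [1,1])
  i=1: ✓ (witness j=2)
  i=2: ✓ (witness j=3)
  i=3: ✓ (witness j=4)
  i=4: ✓ (witness j=5)
  i=5: ✓ (witness j=6)
Positions where it holds: {1, 2, 3, 4, 5} → 5.

5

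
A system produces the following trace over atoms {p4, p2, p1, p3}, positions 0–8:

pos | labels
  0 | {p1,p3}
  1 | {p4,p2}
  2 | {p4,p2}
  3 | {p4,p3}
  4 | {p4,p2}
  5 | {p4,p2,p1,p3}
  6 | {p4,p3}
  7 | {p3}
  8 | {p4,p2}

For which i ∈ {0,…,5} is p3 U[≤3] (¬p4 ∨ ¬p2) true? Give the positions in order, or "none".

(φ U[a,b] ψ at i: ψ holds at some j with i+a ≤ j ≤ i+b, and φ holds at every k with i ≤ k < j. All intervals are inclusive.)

0, 3, 5

Evaluate at each i in [0,5]:
  i=0: ✓ (rhs at j=0)
  i=1: ✗ (lhs fails at k=1 before rhs at j=3)
  i=2: ✗ (lhs fails at k=2 before rhs at j=3)
  i=3: ✓ (rhs at j=3)
  i=4: ✗ (lhs fails at k=4 before rhs at j=6)
  i=5: ✓ (rhs at j=6; lhs holds on [5,5])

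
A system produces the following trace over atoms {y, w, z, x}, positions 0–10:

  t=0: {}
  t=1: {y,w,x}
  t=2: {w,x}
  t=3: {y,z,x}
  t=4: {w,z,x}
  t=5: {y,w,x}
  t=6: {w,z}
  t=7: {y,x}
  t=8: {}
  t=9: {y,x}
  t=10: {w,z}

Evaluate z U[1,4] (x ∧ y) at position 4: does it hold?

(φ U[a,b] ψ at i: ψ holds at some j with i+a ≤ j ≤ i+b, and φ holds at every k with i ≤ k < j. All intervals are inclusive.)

Yes

Need some j in [5,8] with (x ∧ y), and z at every k in [4,j-1].
  j=5: (x ∧ y) holds; z holds at every k in [4,4] → satisfied.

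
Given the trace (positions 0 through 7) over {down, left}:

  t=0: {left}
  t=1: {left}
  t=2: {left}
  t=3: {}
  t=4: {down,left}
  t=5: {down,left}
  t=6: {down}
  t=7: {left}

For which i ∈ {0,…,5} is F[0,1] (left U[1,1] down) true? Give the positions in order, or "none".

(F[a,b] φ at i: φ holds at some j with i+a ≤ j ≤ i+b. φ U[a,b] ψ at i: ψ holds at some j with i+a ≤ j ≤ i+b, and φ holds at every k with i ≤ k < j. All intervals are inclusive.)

Evaluate at each i in [0,5]:
  i=0: ✗ (none in [0,1])
  i=1: ✗ (none in [1,2])
  i=2: ✗ (none in [2,3])
  i=3: ✓ (witness j=4)
  i=4: ✓ (witness j=4)
  i=5: ✓ (witness j=5)

3, 4, 5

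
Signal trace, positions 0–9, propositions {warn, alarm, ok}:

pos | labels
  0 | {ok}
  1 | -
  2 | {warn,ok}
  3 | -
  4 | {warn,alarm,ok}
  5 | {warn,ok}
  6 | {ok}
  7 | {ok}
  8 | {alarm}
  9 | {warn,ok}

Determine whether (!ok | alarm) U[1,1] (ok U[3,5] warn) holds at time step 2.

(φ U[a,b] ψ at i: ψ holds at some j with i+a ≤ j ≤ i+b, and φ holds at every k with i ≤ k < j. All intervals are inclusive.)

Need some j in [3,3] with (ok U[3,5] warn), and (!ok | alarm) at every k in [2,j-1].
  j=3: (ok U[3,5] warn) — fails.
No j in the window works → until fails.

Does not hold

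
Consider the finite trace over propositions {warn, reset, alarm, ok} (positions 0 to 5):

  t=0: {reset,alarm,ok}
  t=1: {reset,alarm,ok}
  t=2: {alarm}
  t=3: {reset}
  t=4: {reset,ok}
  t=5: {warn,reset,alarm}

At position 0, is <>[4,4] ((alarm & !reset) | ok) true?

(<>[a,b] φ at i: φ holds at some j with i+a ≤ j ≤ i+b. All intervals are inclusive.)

Check ((alarm & !reset) | ok) at each j in [4,4]:
  j=4: true
Found at j=4 → formula holds.

Yes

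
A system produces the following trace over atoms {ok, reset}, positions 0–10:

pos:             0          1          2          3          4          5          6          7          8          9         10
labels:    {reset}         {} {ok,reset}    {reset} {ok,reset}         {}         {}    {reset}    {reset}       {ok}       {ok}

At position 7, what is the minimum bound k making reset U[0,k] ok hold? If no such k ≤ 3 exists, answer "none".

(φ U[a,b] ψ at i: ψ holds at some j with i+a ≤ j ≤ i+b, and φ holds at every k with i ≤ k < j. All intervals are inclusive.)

Need earliest j ≥ 7 with ok, and reset at every k in [7,j-1].
  j=7: rhs fails.
  j=8: rhs fails.
  j=9: rhs holds; lhs holds on [7,8]. k = 2.

2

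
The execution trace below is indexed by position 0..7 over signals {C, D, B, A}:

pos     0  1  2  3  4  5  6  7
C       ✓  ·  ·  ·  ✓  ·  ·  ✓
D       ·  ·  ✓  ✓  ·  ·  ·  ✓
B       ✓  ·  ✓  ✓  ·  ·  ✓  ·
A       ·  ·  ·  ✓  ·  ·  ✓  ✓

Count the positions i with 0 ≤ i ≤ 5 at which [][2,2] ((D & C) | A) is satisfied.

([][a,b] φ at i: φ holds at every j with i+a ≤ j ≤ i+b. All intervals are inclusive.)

Evaluate at each i in [0,5]:
  i=0: ✗ (fails at j=2)
  i=1: ✓ (all of [3,3])
  i=2: ✗ (fails at j=4)
  i=3: ✗ (fails at j=5)
  i=4: ✓ (all of [6,6])
  i=5: ✓ (all of [7,7])
Positions where it holds: {1, 4, 5} → 3.

3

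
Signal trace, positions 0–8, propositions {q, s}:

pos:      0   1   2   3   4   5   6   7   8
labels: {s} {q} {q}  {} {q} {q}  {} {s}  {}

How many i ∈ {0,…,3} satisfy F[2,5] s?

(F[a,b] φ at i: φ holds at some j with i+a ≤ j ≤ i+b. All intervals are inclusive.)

Evaluate at each i in [0,3]:
  i=0: ✗ (none in [2,5])
  i=1: ✗ (none in [3,6])
  i=2: ✓ (witness j=7)
  i=3: ✓ (witness j=7)
Positions where it holds: {2, 3} → 2.

2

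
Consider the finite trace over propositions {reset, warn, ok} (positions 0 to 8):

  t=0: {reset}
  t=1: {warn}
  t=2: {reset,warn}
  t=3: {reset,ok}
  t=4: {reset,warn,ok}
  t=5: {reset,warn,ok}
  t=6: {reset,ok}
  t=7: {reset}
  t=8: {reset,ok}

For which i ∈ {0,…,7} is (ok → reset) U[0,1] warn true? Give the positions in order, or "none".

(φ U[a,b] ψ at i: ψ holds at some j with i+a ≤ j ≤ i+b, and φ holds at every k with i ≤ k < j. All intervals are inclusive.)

0, 1, 2, 3, 4, 5

Evaluate at each i in [0,7]:
  i=0: ✓ (rhs at j=1; lhs holds on [0,0])
  i=1: ✓ (rhs at j=1)
  i=2: ✓ (rhs at j=2)
  i=3: ✓ (rhs at j=4; lhs holds on [3,3])
  i=4: ✓ (rhs at j=4)
  i=5: ✓ (rhs at j=5)
  i=6: ✗ (no rhs in [6,7])
  i=7: ✗ (no rhs in [7,8])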